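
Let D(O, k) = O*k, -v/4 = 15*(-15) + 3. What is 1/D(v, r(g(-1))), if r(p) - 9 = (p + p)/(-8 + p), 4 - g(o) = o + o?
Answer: 1/2664 ≈ 0.00037538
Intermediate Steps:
g(o) = 4 - 2*o (g(o) = 4 - (o + o) = 4 - 2*o)
v = 888 (v = -4*(15*(-15) + 3) = -4*(-225 + 3) = -4*(-222) = 888)
r(p) = 9 + 2*p/(-8 + p) (r(p) = 9 + (p + p)/(-8 + p) = 9 + (2*p)/(-8 + p) = 9 + 2*p/(-8 + p))
1/D(v, r(g(-1))) = 1/(888*((-72 + 11*(4 - 2*(-1)))/(-8 + (4 - 2*(-1))))) = 1/(888*((-72 + 11*(4 + 2))/(-8 + (4 + 2)))) = 1/(888*((-72 + 11*6)/(-8 + 6))) = 1/(888*((-72 + 66)/(-2))) = 1/(888*(-½*(-6))) = 1/(888*3) = 1/2664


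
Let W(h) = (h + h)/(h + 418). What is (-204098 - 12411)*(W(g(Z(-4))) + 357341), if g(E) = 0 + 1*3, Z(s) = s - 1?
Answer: -32571736720603/421 ≈ -7.7368e+10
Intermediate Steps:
Z(s) = -1 + s
g(E) = 3 (g(E) = 0 + 3 = 3)
W(h) = 2*h/(418 + h) (W(h) = (2*h)/(418 + h) = 2*h/(418 + h))
(-204098 - 12411)*(W(g(Z(-4))) + 357341) = (-204098 - 12411)*(2*3/(418 + 3) + 357341) = -216509*(2*3/421 + 357341) = -216509*(2*3*(1/421) + 357341) = -216509*(6/421 + 357341) = -216509*150440567/421 = -32571736720603/421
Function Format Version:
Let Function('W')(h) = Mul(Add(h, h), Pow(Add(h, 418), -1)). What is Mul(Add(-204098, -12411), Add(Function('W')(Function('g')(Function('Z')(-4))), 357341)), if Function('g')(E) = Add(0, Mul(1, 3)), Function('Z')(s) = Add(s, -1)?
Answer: Rational(-32571736720603, 421) ≈ -7.7368e+10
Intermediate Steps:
Function('Z')(s) = Add(-1, s)
Function('g')(E) = 3 (Function('g')(E) = Add(0, 3) = 3)
Function('W')(h) = Mul(2, h, Pow(Add(418, h), -1)) (Function('W')(h) = Mul(Mul(2, h), Pow(Add(418, h), -1)) = Mul(2, h, Pow(Add(418, h), -1)))
Mul(Add(-204098, -12411), Add(Function('W')(Function('g')(Function('Z')(-4))), 357341)) = Mul(Add(-204098, -12411), Add(Mul(2, 3, Pow(Add(418, 3), -1)), 357341)) = Mul(-216509, Add(Mul(2, 3, Pow(421, -1)), 357341)) = Mul(-216509, Add(Mul(2, 3, Rational(1, 421)), 357341)) = Mul(-216509, Add(Rational(6, 421), 357341)) = Mul(-216509, Rational(150440567, 421)) = Rational(-32571736720603, 421)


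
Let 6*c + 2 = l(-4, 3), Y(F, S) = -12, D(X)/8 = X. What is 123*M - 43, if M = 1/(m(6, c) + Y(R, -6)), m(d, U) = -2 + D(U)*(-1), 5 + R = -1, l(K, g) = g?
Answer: -2347/46 ≈ -51.022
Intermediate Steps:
R = -6 (R = -5 - 1 = -6)
D(X) = 8*X
c = ⅙ (c = -⅓ + (⅙)*3 = -⅓ + ½ = ⅙ ≈ 0.16667)
m(d, U) = -2 - 8*U (m(d, U) = -2 + (8*U)*(-1) = -2 - 8*U)
M = -3/46 (M = 1/((-2 - 8*⅙) - 12) = 1/((-2 - 4/3) - 12) = 1/(-10/3 - 12) = 1/(-46/3) = -3/46 ≈ -0.065217)
123*M - 43 = 123*(-3/46) - 43 = -369/46 - 43 = -2347/46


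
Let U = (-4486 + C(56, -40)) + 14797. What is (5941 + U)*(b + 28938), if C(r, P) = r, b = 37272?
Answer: 1079752680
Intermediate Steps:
U = 10367 (U = (-4486 + 56) + 14797 = -4430 + 14797 = 10367)
(5941 + U)*(b + 28938) = (5941 + 10367)*(37272 + 28938) = 16308*66210 = 1079752680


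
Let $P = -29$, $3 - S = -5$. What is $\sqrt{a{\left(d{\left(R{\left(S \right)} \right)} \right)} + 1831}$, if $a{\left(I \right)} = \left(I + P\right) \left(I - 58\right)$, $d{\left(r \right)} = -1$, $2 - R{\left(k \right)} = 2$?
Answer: $\sqrt{3601} \approx 60.008$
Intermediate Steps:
$S = 8$ ($S = 3 - -5 = 3 + 5 = 8$)
$R{\left(k \right)} = 0$ ($R{\left(k \right)} = 2 - 2 = 0$)
$a{\left(I \right)} = \left(-58 + I\right) \left(-29 + I\right)$ ($a{\left(I \right)} = \left(I - 29\right) \left(I - 58\right) = \left(-29 + I\right) \left(-58 + I\right) = \left(-58 + I\right) \left(-29 + I\right)$)
$\sqrt{a{\left(d{\left(R{\left(S \right)} \right)} \right)} + 1831} = \sqrt{\left(1682 + \left(-1\right)^{2} - -87\right) + 1831} = \sqrt{\left(1682 + 1 + 87\right) + 1831} = \sqrt{1770 + 1831} = \sqrt{3601}$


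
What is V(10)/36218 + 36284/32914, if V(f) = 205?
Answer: 94348663/85148518 ≈ 1.1080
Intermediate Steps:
V(10)/36218 + 36284/32914 = 205/36218 + 36284/32914 = 205*(1/36218) + 36284*(1/32914) = 205/36218 + 18142/16457 = 94348663/85148518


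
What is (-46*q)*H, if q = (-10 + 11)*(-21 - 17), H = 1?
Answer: 1748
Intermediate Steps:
q = -38 (q = 1*(-38) = -38)
(-46*q)*H = -46*(-38)*1 = 1748*1 = 1748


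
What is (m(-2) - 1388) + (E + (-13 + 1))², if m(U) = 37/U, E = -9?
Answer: -1931/2 ≈ -965.50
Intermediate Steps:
(m(-2) - 1388) + (E + (-13 + 1))² = (37/(-2) - 1388) + (-9 + (-13 + 1))² = (37*(-½) - 1388) + (-9 - 12)² = (-37/2 - 1388) + (-21)² = -2813/2 + 441 = -1931/2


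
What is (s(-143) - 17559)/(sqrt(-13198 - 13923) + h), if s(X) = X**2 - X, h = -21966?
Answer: -66622878/482532277 - 3033*I*sqrt(27121)/482532277 ≈ -0.13807 - 0.0010351*I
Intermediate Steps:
(s(-143) - 17559)/(sqrt(-13198 - 13923) + h) = (-143*(-1 - 143) - 17559)/(sqrt(-13198 - 13923) - 21966) = (-143*(-144) - 17559)/(sqrt(-27121) - 21966) = (20592 - 17559)/(I*sqrt(27121) - 21966) = 3033/(-21966 + I*sqrt(27121))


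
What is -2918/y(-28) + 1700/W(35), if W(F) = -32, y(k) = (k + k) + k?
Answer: -3089/168 ≈ -18.387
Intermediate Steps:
y(k) = 3*k (y(k) = 2*k + k = 3*k)
-2918/y(-28) + 1700/W(35) = -2918/(3*(-28)) + 1700/(-32) = -2918/(-84) + 1700*(-1/32) = -2918*(-1/84) - 425/8 = 1459/42 - 425/8 = -3089/168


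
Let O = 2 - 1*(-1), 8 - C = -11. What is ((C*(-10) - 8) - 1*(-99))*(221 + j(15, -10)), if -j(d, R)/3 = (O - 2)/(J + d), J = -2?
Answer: -284130/13 ≈ -21856.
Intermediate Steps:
C = 19 (C = 8 - 1*(-11) = 8 + 11 = 19)
O = 3 (O = 2 + 1 = 3)
j(d, R) = -3/(-2 + d) (j(d, R) = -3*(3 - 2)/(-2 + d) = -3/(-2 + d))
((C*(-10) - 8) - 1*(-99))*(221 + j(15, -10)) = ((19*(-10) - 8) - 1*(-99))*(221 - 3/(-2 + 15)) = ((-190 - 8) + 99)*(221 - 3/13) = (-198 + 99)*(221 - 3*1/13) = -99*(221 - 3/13) = -99*2870/13 = -284130/13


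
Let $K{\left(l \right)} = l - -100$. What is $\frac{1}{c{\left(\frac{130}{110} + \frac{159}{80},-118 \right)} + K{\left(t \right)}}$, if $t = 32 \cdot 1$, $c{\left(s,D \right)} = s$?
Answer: $\frac{880}{118949} \approx 0.0073981$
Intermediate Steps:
$t = 32$
$K{\left(l \right)} = 100 + l$ ($K{\left(l \right)} = l + 100 = 100 + l$)
$\frac{1}{c{\left(\frac{130}{110} + \frac{159}{80},-118 \right)} + K{\left(t \right)}} = \frac{1}{\left(\frac{130}{110} + \frac{159}{80}\right) + \left(100 + 32\right)} = \frac{1}{\left(130 \cdot \frac{1}{110} + 159 \cdot \frac{1}{80}\right) + 132} = \frac{1}{\left(\frac{13}{11} + \frac{159}{80}\right) + 132} = \frac{1}{\frac{2789}{880} + 132} = \frac{1}{\frac{118949}{880}} = \frac{880}{118949}$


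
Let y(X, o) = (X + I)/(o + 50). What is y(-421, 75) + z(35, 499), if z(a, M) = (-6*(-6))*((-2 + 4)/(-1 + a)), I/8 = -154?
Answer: -23601/2125 ≈ -11.106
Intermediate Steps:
I = -1232 (I = 8*(-154) = -1232)
z(a, M) = 72/(-1 + a) (z(a, M) = 36*(2/(-1 + a)) = 72/(-1 + a))
y(X, o) = (-1232 + X)/(50 + o) (y(X, o) = (X - 1232)/(o + 50) = (-1232 + X)/(50 + o))
y(-421, 75) + z(35, 499) = (-1232 - 421)/(50 + 75) + 72/(-1 + 35) = -1653/125 + 72/34 = (1/125)*(-1653) + 72*(1/34) = -1653/125 + 36/17 = -23601/2125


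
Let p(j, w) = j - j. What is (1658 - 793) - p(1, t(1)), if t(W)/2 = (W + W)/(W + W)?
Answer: 865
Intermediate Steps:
t(W) = 2 (t(W) = 2*((W + W)/(W + W)) = 2*((2*W)/((2*W))) = 2*((2*W)*(1/(2*W))) = 2*1 = 2)
p(j, w) = 0
(1658 - 793) - p(1, t(1)) = (1658 - 793) - 1*0 = 865 + 0 = 865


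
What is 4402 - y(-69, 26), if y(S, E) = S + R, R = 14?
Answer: 4457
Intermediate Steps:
y(S, E) = 14 + S (y(S, E) = S + 14 = 14 + S)
4402 - y(-69, 26) = 4402 - (14 - 69) = 4402 - 1*(-55) = 4402 + 55 = 4457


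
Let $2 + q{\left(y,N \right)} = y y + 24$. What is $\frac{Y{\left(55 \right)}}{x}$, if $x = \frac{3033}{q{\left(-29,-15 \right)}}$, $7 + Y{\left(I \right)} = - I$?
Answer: $- \frac{53506}{3033} \approx -17.641$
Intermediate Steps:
$q{\left(y,N \right)} = 22 + y^{2}$ ($q{\left(y,N \right)} = -2 + \left(y y + 24\right) = -2 + \left(y^{2} + 24\right) = -2 + \left(24 + y^{2}\right) = 22 + y^{2}$)
$Y{\left(I \right)} = -7 - I$
$x = \frac{3033}{863}$ ($x = \frac{3033}{22 + \left(-29\right)^{2}} = \frac{3033}{22 + 841} = \frac{3033}{863} \approx 3.5145$)
$\frac{Y{\left(55 \right)}}{x} = \frac{-7 - 55}{\frac{3033}{863}} = \left(-7 - 55\right) \frac{863}{3033} = \left(-62\right) \frac{863}{3033} = - \frac{53506}{3033}$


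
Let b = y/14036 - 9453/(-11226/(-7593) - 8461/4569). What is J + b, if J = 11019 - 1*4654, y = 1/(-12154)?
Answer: 23336733728008262535/736553491419592 ≈ 31684.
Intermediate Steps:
y = -1/12154 ≈ -8.2277e-5
J = 6365 (J = 11019 - 4654 = 6365)
b = 18648570755122559455/736553491419592 (b = -1/12154/14036 - 9453/(-11226/(-7593) - 8461/4569) = -1/12154*1/14036 - 9453/(-11226*(-1/7593) - 8461*1/4569) = -1/170593544 - 9453/(3742/2531 - 8461/4569) = -1/170593544 - 9453/(-4317593/11564139) = -1/170593544 - 9453*(-11564139/4317593) = -1/170593544 + 109315805967/4317593 = 18648570755122559455/736553491419592 ≈ 25319.)
J + b = 6365 + 18648570755122559455/736553491419592 = 23336733728008262535/736553491419592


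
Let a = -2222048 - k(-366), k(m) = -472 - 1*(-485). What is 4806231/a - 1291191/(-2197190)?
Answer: -2563699175413/1627430069530 ≈ -1.5753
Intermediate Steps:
k(m) = 13 (k(m) = -472 + 485 = 13)
a = -2222061 (a = -2222048 - 1*13 = -2222048 - 13 = -2222061)
4806231/a - 1291191/(-2197190) = 4806231/(-2222061) - 1291191/(-2197190) = 4806231*(-1/2222061) - 1291191*(-1/2197190) = -1602077/740687 + 1291191/2197190 = -2563699175413/1627430069530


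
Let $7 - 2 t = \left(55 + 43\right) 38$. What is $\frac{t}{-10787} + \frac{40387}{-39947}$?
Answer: $- \frac{103260877}{123116654} \approx -0.83872$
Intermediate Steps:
$t = - \frac{3717}{2}$ ($t = \frac{7}{2} - \frac{\left(55 + 43\right) 38}{2} = \frac{7}{2} - \frac{98 \cdot 38}{2} = \frac{7}{2} - 1862 = - \frac{3717}{2} \approx -1858.5$)
$\frac{t}{-10787} + \frac{40387}{-39947} = - \frac{3717}{2 \left(-10787\right)} + \frac{40387}{-39947} = \left(- \frac{3717}{2}\right) \left(- \frac{1}{10787}\right) + 40387 \left(- \frac{1}{39947}\right) = \frac{531}{3082} - \frac{40387}{39947} = - \frac{103260877}{123116654}$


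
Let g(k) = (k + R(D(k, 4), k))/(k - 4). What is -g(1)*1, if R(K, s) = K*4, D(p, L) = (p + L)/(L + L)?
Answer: 7/6 ≈ 1.1667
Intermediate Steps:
D(p, L) = (L + p)/(2*L) (D(p, L) = (L + p)/((2*L)) = (L + p)*(1/(2*L)) = (L + p)/(2*L))
R(K, s) = 4*K
g(k) = (2 + 3*k/2)/(-4 + k) (g(k) = (k + 4*((½)*(4 + k)/4))/(k - 4) = (k + 4*((½)*(¼)*(4 + k)))/(-4 + k) = (k + 4*(½ + k/8))/(-4 + k) = (k + (2 + k/2))/(-4 + k) = (2 + 3*k/2)/(-4 + k))
-g(1)*1 = -(4 + 3*1)/(2*(-4 + 1))*1 = -(4 + 3)/(2*(-3))*1 = -(-1)*7/(2*3)*1 = -1*(-7/6)*1 = (7/6)*1 = 7/6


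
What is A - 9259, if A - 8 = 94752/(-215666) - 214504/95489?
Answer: -95283955729283/10296865337 ≈ -9253.7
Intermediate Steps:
A = 54720426000/10296865337 (A = 8 + (94752/(-215666) - 214504/95489) = 8 + (94752*(-1/215666) - 214504*1/95489) = 8 + (-47376/107833 - 214504/95489) = 8 - 27654496696/10296865337 = 54720426000/10296865337 ≈ 5.3143)
A - 9259 = 54720426000/10296865337 - 9259 = -95283955729283/10296865337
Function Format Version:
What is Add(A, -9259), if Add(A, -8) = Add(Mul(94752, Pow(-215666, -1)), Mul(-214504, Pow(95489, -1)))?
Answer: Rational(-95283955729283, 10296865337) ≈ -9253.7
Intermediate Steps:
A = Rational(54720426000, 10296865337) (A = Add(8, Add(Mul(94752, Pow(-215666, -1)), Mul(-214504, Pow(95489, -1)))) = Add(8, Add(Mul(94752, Rational(-1, 215666)), Mul(-214504, Rational(1, 95489)))) = Add(8, Add(Rational(-47376, 107833), Rational(-214504, 95489))) = Add(8, Rational(-27654496696, 10296865337)) = Rational(54720426000, 10296865337) ≈ 5.3143)
Add(A, -9259) = Add(Rational(54720426000, 10296865337), -9259) = Rational(-95283955729283, 10296865337)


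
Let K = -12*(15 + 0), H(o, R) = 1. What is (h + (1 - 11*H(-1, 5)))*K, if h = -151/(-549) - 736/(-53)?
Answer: -2421940/3233 ≈ -749.13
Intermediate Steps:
K = -180 (K = -12*15 = -180)
h = 412067/29097 (h = -151*(-1/549) - 736*(-1/53) = 151/549 + 736/53 = 412067/29097 ≈ 14.162)
(h + (1 - 11*H(-1, 5)))*K = (412067/29097 + (1 - 11*1))*(-180) = (412067/29097 + (1 - 11))*(-180) = (412067/29097 - 10)*(-180) = (121097/29097)*(-180) = -2421940/3233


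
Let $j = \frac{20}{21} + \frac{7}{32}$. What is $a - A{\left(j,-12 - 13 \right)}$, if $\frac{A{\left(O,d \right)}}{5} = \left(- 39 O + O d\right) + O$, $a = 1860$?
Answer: $\frac{71325}{32} \approx 2228.9$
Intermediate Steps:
$j = \frac{787}{672}$ ($j = 20 \cdot \frac{1}{21} + 7 \cdot \frac{1}{32} = \frac{20}{21} + \frac{7}{32} = \frac{787}{672} \approx 1.1711$)
$A{\left(O,d \right)} = - 190 O + 5 O d$ ($A{\left(O,d \right)} = 5 \left(\left(- 39 O + O d\right) + O\right) = 5 \left(- 38 O + O d\right) = - 190 O + 5 O d$)
$a - A{\left(j,-12 - 13 \right)} = 1860 - 5 \cdot \frac{787}{672} \left(-38 - 25\right) = 1860 - 5 \cdot \frac{787}{672} \left(-63\right) = 1860 - - \frac{11805}{32} = 1860 + \frac{11805}{32} = \frac{71325}{32}$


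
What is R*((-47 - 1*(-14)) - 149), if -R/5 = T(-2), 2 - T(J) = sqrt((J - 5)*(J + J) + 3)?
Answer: 1820 - 910*sqrt(31) ≈ -3246.7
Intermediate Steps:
T(J) = 2 - sqrt(3 + 2*J*(-5 + J)) (T(J) = 2 - sqrt((J - 5)*(J + J) + 3) = 2 - sqrt((-5 + J)*(2*J) + 3) = 2 - sqrt(2*J*(-5 + J) + 3) = 2 - sqrt(3 + 2*J*(-5 + J)))
R = -10 + 5*sqrt(31) (R = -5*(2 - sqrt(3 - 10*(-2) + 2*(-2)**2)) = -5*(2 - sqrt(3 + 20 + 2*4)) = -5*(2 - sqrt(3 + 20 + 8)) = -5*(2 - sqrt(31)) = -10 + 5*sqrt(31) ≈ 17.839)
R*((-47 - 1*(-14)) - 149) = (-10 + 5*sqrt(31))*((-47 - 1*(-14)) - 149) = (-10 + 5*sqrt(31))*((-47 + 14) - 149) = (-10 + 5*sqrt(31))*(-33 - 149) = (-10 + 5*sqrt(31))*(-182) = 1820 - 910*sqrt(31)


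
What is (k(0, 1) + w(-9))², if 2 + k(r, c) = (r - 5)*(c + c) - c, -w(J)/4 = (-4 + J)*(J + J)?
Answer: 900601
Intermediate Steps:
w(J) = -8*J*(-4 + J) (w(J) = -4*(-4 + J)*(J + J) = -4*(-4 + J)*2*J = -8*J*(-4 + J))
k(r, c) = -2 - c + 2*c*(-5 + r) (k(r, c) = -2 + ((r - 5)*(c + c) - c) = -2 + ((-5 + r)*(2*c) - c) = -2 + (2*c*(-5 + r) - c) = -2 + (-c + 2*c*(-5 + r)) = -2 - c + 2*c*(-5 + r))
(k(0, 1) + w(-9))² = ((-2 - 11*1 + 2*1*0) + 8*(-9)*(4 - 1*(-9)))² = ((-2 - 11 + 0) + 8*(-9)*(4 + 9))² = (-13 + 8*(-9)*13)² = (-13 - 936)² = (-949)² = 900601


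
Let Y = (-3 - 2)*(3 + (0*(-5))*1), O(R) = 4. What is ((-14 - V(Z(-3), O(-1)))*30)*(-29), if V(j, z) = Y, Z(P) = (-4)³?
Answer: -870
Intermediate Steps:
Z(P) = -64
Y = -15 (Y = -5*(3 + 0*1) = -5*(3 + 0) = -5*3 = -15)
V(j, z) = -15
((-14 - V(Z(-3), O(-1)))*30)*(-29) = ((-14 - 1*(-15))*30)*(-29) = ((-14 + 15)*30)*(-29) = (1*30)*(-29) = 30*(-29) = -870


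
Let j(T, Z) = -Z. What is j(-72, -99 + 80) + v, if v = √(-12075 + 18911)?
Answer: 19 + 2*√1709 ≈ 101.68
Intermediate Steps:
v = 2*√1709 (v = √6836 = 2*√1709 ≈ 82.680)
j(-72, -99 + 80) + v = -(-99 + 80) + 2*√1709 = -1*(-19) + 2*√1709 = 19 + 2*√1709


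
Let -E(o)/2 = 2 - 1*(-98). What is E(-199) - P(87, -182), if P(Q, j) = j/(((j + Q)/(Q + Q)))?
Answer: -50668/95 ≈ -533.35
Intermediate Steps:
E(o) = -200 (E(o) = -2*(2 - 1*(-98)) = -2*(2 + 98) = -2*100 = -200)
P(Q, j) = 2*Q*j/(Q + j) (P(Q, j) = j/(((Q + j)/((2*Q)))) = j/(((Q + j)*(1/(2*Q)))) = j/(((Q + j)/(2*Q))) = j*(2*Q/(Q + j)) = 2*Q*j/(Q + j))
E(-199) - P(87, -182) = -200 - 2*87*(-182)/(87 - 182) = -200 - 2*87*(-182)/(-95) = -200 - 2*87*(-182)*(-1)/95 = -200 - 1*31668/95 = -200 - 31668/95 = -50668/95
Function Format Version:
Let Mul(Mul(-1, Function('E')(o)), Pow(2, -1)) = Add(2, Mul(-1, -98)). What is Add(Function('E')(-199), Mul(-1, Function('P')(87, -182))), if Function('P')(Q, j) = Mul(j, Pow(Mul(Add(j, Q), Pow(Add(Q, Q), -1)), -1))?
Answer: Rational(-50668, 95) ≈ -533.35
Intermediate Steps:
Function('E')(o) = -200 (Function('E')(o) = Mul(-2, Add(2, Mul(-1, -98))) = Mul(-2, Add(2, 98)) = Mul(-2, 100) = -200)
Function('P')(Q, j) = Mul(2, Q, j, Pow(Add(Q, j), -1)) (Function('P')(Q, j) = Mul(j, Pow(Mul(Add(Q, j), Pow(Mul(2, Q), -1)), -1)) = Mul(j, Pow(Mul(Add(Q, j), Mul(Rational(1, 2), Pow(Q, -1))), -1)) = Mul(j, Pow(Mul(Rational(1, 2), Pow(Q, -1), Add(Q, j)), -1)) = Mul(j, Mul(2, Q, Pow(Add(Q, j), -1))) = Mul(2, Q, j, Pow(Add(Q, j), -1)))
Add(Function('E')(-199), Mul(-1, Function('P')(87, -182))) = Add(-200, Mul(-1, Mul(2, 87, -182, Pow(Add(87, -182), -1)))) = Add(-200, Mul(-1, Mul(2, 87, -182, Pow(-95, -1)))) = Add(-200, Mul(-1, Mul(2, 87, -182, Rational(-1, 95)))) = Add(-200, Mul(-1, Rational(31668, 95))) = Add(-200, Rational(-31668, 95)) = Rational(-50668, 95)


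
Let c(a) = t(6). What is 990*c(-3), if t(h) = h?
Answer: 5940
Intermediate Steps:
c(a) = 6
990*c(-3) = 990*6 = 5940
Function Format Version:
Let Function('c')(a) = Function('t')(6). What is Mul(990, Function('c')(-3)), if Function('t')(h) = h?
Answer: 5940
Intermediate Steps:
Function('c')(a) = 6
Mul(990, Function('c')(-3)) = Mul(990, 6) = 5940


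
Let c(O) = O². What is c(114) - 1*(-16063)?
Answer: 29059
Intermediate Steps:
c(114) - 1*(-16063) = 114² - 1*(-16063) = 12996 + 16063 = 29059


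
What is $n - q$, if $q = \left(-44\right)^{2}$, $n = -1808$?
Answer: $-3744$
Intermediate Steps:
$q = 1936$
$n - q = -1808 - 1936 = -3744$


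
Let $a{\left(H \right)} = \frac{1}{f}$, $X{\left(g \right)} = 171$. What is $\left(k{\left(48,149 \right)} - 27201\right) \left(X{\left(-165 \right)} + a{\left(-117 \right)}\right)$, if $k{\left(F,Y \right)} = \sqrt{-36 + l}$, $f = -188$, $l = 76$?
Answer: $- \frac{874430547}{188} + \frac{32147 \sqrt{10}}{94} \approx -4.6501 \cdot 10^{6}$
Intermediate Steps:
$a{\left(H \right)} = - \frac{1}{188}$ ($a{\left(H \right)} = \frac{1}{-188} = - \frac{1}{188}$)
$k{\left(F,Y \right)} = 2 \sqrt{10}$ ($k{\left(F,Y \right)} = \sqrt{-36 + 76} = \sqrt{40} = 2 \sqrt{10}$)
$\left(k{\left(48,149 \right)} - 27201\right) \left(X{\left(-165 \right)} + a{\left(-117 \right)}\right) = \left(2 \sqrt{10} - 27201\right) \left(171 - \frac{1}{188}\right) = \left(-27201 + 2 \sqrt{10}\right) \frac{32147}{188} = - \frac{874430547}{188} + \frac{32147 \sqrt{10}}{94}$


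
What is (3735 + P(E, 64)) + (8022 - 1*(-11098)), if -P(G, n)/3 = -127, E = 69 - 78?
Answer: 23236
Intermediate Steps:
E = -9
P(G, n) = 381 (P(G, n) = -3*(-127) = 381)
(3735 + P(E, 64)) + (8022 - 1*(-11098)) = (3735 + 381) + (8022 - 1*(-11098)) = 4116 + (8022 + 11098) = 4116 + 19120 = 23236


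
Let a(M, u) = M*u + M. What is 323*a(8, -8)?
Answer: -18088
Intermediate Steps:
a(M, u) = M + M*u
323*a(8, -8) = 323*(8*(1 - 8)) = 323*(8*(-7)) = 323*(-56) = -18088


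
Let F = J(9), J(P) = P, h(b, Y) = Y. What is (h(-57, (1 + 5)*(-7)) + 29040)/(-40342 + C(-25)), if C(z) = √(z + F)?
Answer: -292459329/406869245 - 28998*I/406869245 ≈ -0.7188 - 7.1271e-5*I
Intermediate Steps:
F = 9
C(z) = √(9 + z) (C(z) = √(z + 9) = √(9 + z))
(h(-57, (1 + 5)*(-7)) + 29040)/(-40342 + C(-25)) = ((1 + 5)*(-7) + 29040)/(-40342 + √(9 - 25)) = (6*(-7) + 29040)/(-40342 + √(-16)) = (-42 + 29040)/(-40342 + 4*I) = 28998*((-40342 - 4*I)/1627476980) = 14499*(-40342 - 4*I)/813738490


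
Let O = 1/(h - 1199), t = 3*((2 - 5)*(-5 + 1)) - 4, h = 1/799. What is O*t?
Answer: -1598/59875 ≈ -0.026689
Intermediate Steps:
h = 1/799 ≈ 0.0012516
t = 32 (t = 3*(-3*(-4)) - 4 = 3*12 - 4 = 36 - 4 = 32)
O = -799/958000 (O = 1/(1/799 - 1199) = 1/(-958000/799) = -799/958000 ≈ -0.00083403)
O*t = -799/958000*32 = -1598/59875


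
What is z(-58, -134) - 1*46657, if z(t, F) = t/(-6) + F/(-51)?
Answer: -792960/17 ≈ -46645.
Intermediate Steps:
z(t, F) = -t/6 - F/51 (z(t, F) = t*(-1/6) + F*(-1/51) = -t/6 - F/51)
z(-58, -134) - 1*46657 = (-1/6*(-58) - 1/51*(-134)) - 1*46657 = (29/3 + 134/51) - 46657 = 209/17 - 46657 = -792960/17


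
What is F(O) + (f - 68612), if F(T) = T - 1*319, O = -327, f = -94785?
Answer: -164043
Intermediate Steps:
F(T) = -319 + T (F(T) = T - 319 = -319 + T)
F(O) + (f - 68612) = (-319 - 327) + (-94785 - 68612) = -646 - 163397 = -164043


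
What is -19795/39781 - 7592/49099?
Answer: -1273932057/1953207319 ≈ -0.65223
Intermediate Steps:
-19795/39781 - 7592/49099 = -1273932057/1953207319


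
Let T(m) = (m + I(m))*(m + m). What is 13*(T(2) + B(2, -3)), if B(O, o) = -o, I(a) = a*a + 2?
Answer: 455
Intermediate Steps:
I(a) = 2 + a**2 (I(a) = a**2 + 2 = 2 + a**2)
T(m) = 2*m*(2 + m + m**2) (T(m) = (m + (2 + m**2))*(m + m) = (2 + m + m**2)*(2*m) = 2*m*(2 + m + m**2))
13*(T(2) + B(2, -3)) = 13*(2*2*(2 + 2 + 2**2) - 1*(-3)) = 13*(2*2*(2 + 2 + 4) + 3) = 13*(2*2*8 + 3) = 13*(32 + 3) = 13*35 = 455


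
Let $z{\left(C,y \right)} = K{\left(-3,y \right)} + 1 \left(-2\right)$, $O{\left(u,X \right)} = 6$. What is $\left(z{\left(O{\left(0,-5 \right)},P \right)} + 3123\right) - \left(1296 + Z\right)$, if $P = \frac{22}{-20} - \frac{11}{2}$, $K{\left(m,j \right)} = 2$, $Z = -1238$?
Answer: $3065$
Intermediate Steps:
$P = - \frac{33}{5}$ ($P = 22 \left(- \frac{1}{20}\right) - \frac{11}{2} = - \frac{11}{10} - \frac{11}{2} = - \frac{33}{5} \approx -6.6$)
$z{\left(C,y \right)} = 0$ ($z{\left(C,y \right)} = 2 + 1 \left(-2\right) = 2 - 2 = 0$)
$\left(z{\left(O{\left(0,-5 \right)},P \right)} + 3123\right) - \left(1296 + Z\right) = \left(0 + 3123\right) - 58 = 3123 + \left(-1296 + 1238\right) = 3123 - 58 = 3065$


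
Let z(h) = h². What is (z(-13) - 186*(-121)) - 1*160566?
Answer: -137891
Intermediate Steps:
(z(-13) - 186*(-121)) - 1*160566 = ((-13)² - 186*(-121)) - 1*160566 = (169 + 22506) - 160566 = 22675 - 160566 = -137891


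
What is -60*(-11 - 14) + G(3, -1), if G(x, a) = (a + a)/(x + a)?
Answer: 1499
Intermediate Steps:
G(x, a) = 2*a/(a + x) (G(x, a) = (2*a)/(a + x) = 2*a/(a + x))
-60*(-11 - 14) + G(3, -1) = -60*(-11 - 14) + 2*(-1)/(-1 + 3) = -60*(-25) + 2*(-1)/2 = 1500 + 2*(-1)*(½) = 1500 - 1 = 1499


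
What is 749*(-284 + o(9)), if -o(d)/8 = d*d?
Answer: -698068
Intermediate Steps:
o(d) = -8*d² (o(d) = -8*d*d = -8*d²)
749*(-284 + o(9)) = 749*(-284 - 8*9²) = 749*(-284 - 8*81) = 749*(-284 - 648) = 749*(-932) = -698068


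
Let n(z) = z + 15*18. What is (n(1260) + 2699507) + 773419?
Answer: 3474456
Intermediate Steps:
n(z) = 270 + z (n(z) = z + 270 = 270 + z)
(n(1260) + 2699507) + 773419 = ((270 + 1260) + 2699507) + 773419 = (1530 + 2699507) + 773419 = 2701037 + 773419 = 3474456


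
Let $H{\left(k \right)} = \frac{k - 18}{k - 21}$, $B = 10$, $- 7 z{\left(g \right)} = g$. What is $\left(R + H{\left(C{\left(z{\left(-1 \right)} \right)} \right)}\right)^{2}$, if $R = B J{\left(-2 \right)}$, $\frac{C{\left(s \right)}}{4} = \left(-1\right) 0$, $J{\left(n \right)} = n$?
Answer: $\frac{17956}{49} \approx 366.45$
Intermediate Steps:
$z{\left(g \right)} = - \frac{g}{7}$
$C{\left(s \right)} = 0$ ($C{\left(s \right)} = 4 \left(\left(-1\right) 0\right) = 4 \cdot 0 = 0$)
$H{\left(k \right)} = \frac{-18 + k}{-21 + k}$
$R = -20$ ($R = 10 \left(-2\right) = -20$)
$\left(R + H{\left(C{\left(z{\left(-1 \right)} \right)} \right)}\right)^{2} = \left(-20 + \frac{-18 + 0}{-21 + 0}\right)^{2} = \left(-20 + \frac{1}{-21} \left(-18\right)\right)^{2} = \left(-20 - - \frac{6}{7}\right)^{2} = \left(-20 + \frac{6}{7}\right)^{2} = \left(- \frac{134}{7}\right)^{2} = \frac{17956}{49}$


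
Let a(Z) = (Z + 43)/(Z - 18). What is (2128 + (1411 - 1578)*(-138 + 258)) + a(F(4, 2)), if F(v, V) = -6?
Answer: -429925/24 ≈ -17914.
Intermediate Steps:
a(Z) = (43 + Z)/(-18 + Z)
(2128 + (1411 - 1578)*(-138 + 258)) + a(F(4, 2)) = (2128 + (1411 - 1578)*(-138 + 258)) + (43 - 6)/(-18 - 6) = (2128 - 167*120) + 37/(-24) = (2128 - 20040) - 1/24*37 = -17912 - 37/24 = -429925/24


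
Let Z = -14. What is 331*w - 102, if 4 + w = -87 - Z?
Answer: -25589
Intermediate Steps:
w = -77 (w = -4 + (-87 - 1*(-14)) = -4 + (-87 + 14) = -4 - 73 = -77)
331*w - 102 = 331*(-77) - 102 = -25487 - 102 = -25589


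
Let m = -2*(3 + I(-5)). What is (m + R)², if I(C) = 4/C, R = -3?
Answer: 1369/25 ≈ 54.760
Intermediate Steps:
m = -22/5 (m = -2*(3 + 4/(-5)) = -2*(3 + 4*(-⅕)) = -2*(3 - ⅘) = -2*11/5 = -22/5 ≈ -4.4000)
(m + R)² = (-22/5 - 3)² = (-37/5)² = 1369/25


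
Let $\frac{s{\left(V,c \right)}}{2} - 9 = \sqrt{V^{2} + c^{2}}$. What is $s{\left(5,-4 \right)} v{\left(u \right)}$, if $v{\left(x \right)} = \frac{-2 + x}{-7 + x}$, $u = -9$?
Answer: $\frac{99}{8} + \frac{11 \sqrt{41}}{8} \approx 21.179$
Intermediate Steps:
$v{\left(x \right)} = \frac{-2 + x}{-7 + x}$
$s{\left(V,c \right)} = 18 + 2 \sqrt{V^{2} + c^{2}}$
$s{\left(5,-4 \right)} v{\left(u \right)} = \left(18 + 2 \sqrt{5^{2} + \left(-4\right)^{2}}\right) \frac{-2 - 9}{-7 - 9} = \left(18 + 2 \sqrt{25 + 16}\right) \frac{1}{-16} \left(-11\right) = \left(18 + 2 \sqrt{41}\right) \left(\left(- \frac{1}{16}\right) \left(-11\right)\right) = \left(18 + 2 \sqrt{41}\right) \frac{11}{16} = \frac{99}{8} + \frac{11 \sqrt{41}}{8}$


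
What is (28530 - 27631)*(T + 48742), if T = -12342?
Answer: 32723600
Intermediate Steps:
(28530 - 27631)*(T + 48742) = (28530 - 27631)*(-12342 + 48742) = 899*36400 = 32723600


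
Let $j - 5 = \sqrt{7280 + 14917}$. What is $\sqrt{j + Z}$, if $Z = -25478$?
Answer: $\sqrt{-25473 + 7 \sqrt{453}} \approx 159.14 i$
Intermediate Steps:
$j = 5 + 7 \sqrt{453}$ ($j = 5 + \sqrt{7280 + 14917} = 5 + \sqrt{22197} = 5 + 7 \sqrt{453} \approx 153.99$)
$\sqrt{j + Z} = \sqrt{\left(5 + 7 \sqrt{453}\right) - 25478} = \sqrt{-25473 + 7 \sqrt{453}}$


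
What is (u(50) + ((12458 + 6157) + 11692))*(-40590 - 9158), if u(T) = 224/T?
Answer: -37698387676/25 ≈ -1.5079e+9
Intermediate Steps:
(u(50) + ((12458 + 6157) + 11692))*(-40590 - 9158) = (224/50 + ((12458 + 6157) + 11692))*(-40590 - 9158) = (224*(1/50) + (18615 + 11692))*(-49748) = (112/25 + 30307)*(-49748) = (757787/25)*(-49748) = -37698387676/25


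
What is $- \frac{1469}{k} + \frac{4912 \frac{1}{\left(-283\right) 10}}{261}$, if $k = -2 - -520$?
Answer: $- \frac{543795943}{191305170} \approx -2.8426$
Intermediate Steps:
$k = 518$ ($k = -2 + 520 = 518$)
$- \frac{1469}{k} + \frac{4912 \frac{1}{\left(-283\right) 10}}{261} = - \frac{1469}{518} + \frac{4912 \frac{1}{\left(-283\right) 10}}{261} = \left(-1469\right) \frac{1}{518} + \frac{4912}{-2830} \cdot \frac{1}{261} = - \frac{1469}{518} + 4912 \left(- \frac{1}{2830}\right) \frac{1}{261} = - \frac{1469}{518} - \frac{2456}{369315} = - \frac{543795943}{191305170}$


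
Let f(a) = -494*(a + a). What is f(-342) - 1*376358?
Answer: -38462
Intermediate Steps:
f(a) = -988*a
f(-342) - 1*376358 = -988*(-342) - 1*376358 = 337896 - 376358 = -38462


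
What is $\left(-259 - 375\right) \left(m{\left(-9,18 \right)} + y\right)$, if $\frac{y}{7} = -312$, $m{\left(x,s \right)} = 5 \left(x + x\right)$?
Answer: $1441716$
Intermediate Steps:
$m{\left(x,s \right)} = 10 x$ ($m{\left(x,s \right)} = 5 \cdot 2 x = 10 x$)
$y = -2184$ ($y = 7 \left(-312\right) = -2184$)
$\left(-259 - 375\right) \left(m{\left(-9,18 \right)} + y\right) = \left(-259 - 375\right) \left(10 \left(-9\right) - 2184\right) = - 634 \left(-90 - 2184\right) = \left(-634\right) \left(-2274\right) = 1441716$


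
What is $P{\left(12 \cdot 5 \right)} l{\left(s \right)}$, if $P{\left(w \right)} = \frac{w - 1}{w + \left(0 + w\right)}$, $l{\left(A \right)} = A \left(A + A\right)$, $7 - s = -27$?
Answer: $\frac{17051}{15} \approx 1136.7$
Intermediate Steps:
$s = 34$ ($s = 7 - -27 = 7 + 27 = 34$)
$l{\left(A \right)} = 2 A^{2}$ ($l{\left(A \right)} = A 2 A = 2 A^{2}$)
$P{\left(w \right)} = \frac{-1 + w}{2 w}$ ($P{\left(w \right)} = \frac{-1 + w}{w + w} = \frac{-1 + w}{2 w}$)
$P{\left(12 \cdot 5 \right)} l{\left(s \right)} = \frac{-1 + 12 \cdot 5}{2 \cdot 12 \cdot 5} \cdot 2 \cdot 34^{2} = \frac{-1 + 60}{2 \cdot 60} \cdot 2 \cdot 1156 = \frac{1}{2} \cdot \frac{1}{60} \cdot 59 \cdot 2312 = \frac{59}{120} \cdot 2312 = \frac{17051}{15}$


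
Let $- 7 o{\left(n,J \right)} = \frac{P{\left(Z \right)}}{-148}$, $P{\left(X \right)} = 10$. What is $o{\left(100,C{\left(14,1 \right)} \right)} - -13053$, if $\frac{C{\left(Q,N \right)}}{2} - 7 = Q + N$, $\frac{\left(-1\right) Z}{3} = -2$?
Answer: $\frac{6761459}{518} \approx 13053.0$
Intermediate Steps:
$Z = 6$ ($Z = \left(-3\right) \left(-2\right) = 6$)
$C{\left(Q,N \right)} = 14 + 2 N + 2 Q$ ($C{\left(Q,N \right)} = 14 + 2 \left(Q + N\right) = 14 + 2 \left(N + Q\right) = 14 + \left(2 N + 2 Q\right) = 14 + 2 N + 2 Q$)
$o{\left(n,J \right)} = \frac{5}{518}$ ($o{\left(n,J \right)} = - \frac{10 \frac{1}{-148}}{7} = - \frac{10 \left(- \frac{1}{148}\right)}{7} = \left(- \frac{1}{7}\right) \left(- \frac{5}{74}\right) = \frac{5}{518}$)
$o{\left(100,C{\left(14,1 \right)} \right)} - -13053 = \frac{5}{518} - -13053 = \frac{5}{518} + 13053 = \frac{6761459}{518}$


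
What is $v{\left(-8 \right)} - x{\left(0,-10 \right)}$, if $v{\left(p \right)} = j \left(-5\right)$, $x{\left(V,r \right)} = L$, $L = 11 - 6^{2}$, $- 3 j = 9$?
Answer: $40$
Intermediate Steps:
$j = -3$ ($j = \left(- \frac{1}{3}\right) 9 = -3$)
$L = -25$ ($L = 11 - 36 = -25$)
$x{\left(V,r \right)} = -25$
$v{\left(p \right)} = 15$ ($v{\left(p \right)} = \left(-3\right) \left(-5\right) = 15$)
$v{\left(-8 \right)} - x{\left(0,-10 \right)} = 15 - -25 = 15 + 25 = 40$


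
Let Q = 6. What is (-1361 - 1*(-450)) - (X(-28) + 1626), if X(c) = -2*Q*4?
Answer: -2489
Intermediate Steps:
X(c) = -48 (X(c) = -2*6*4 = -12*4 = -48)
(-1361 - 1*(-450)) - (X(-28) + 1626) = (-1361 - 1*(-450)) - (-48 + 1626) = (-1361 + 450) - 1*1578 = -911 - 1578 = -2489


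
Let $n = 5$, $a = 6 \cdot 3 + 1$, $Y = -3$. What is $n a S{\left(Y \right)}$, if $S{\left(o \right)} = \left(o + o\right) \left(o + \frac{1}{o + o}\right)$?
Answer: $1805$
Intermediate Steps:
$a = 19$ ($a = 18 + 1 = 19$)
$S{\left(o \right)} = 2 o \left(o + \frac{1}{2 o}\right)$
$n a S{\left(Y \right)} = 5 \cdot 19 \left(1 + 2 \left(-3\right)^{2}\right) = 95 \left(1 + 2 \cdot 9\right) = 95 \left(1 + 18\right) = 95 \cdot 19 = 1805$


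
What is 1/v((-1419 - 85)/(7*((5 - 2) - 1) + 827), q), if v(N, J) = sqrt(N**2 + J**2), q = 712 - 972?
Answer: 841*sqrt(2988403601)/11953614404 ≈ 0.0038461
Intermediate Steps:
q = -260
v(N, J) = sqrt(J**2 + N**2)
1/v((-1419 - 85)/(7*((5 - 2) - 1) + 827), q) = 1/(sqrt((-260)**2 + ((-1419 - 85)/(7*((5 - 2) - 1) + 827))**2)) = 1/(sqrt(67600 + (-1504/(7*(3 - 1) + 827))**2)) = 1/(sqrt(67600 + (-1504/(7*2 + 827))**2)) = 1/(sqrt(67600 + (-1504/(14 + 827))**2)) = 1/(sqrt(67600 + (-1504/841)**2)) = 1/(sqrt(67600 + 2262016/707281)) = 1/(sqrt(47814457616/707281)) = 1/(4*sqrt(2988403601)/841) = 841*sqrt(2988403601)/11953614404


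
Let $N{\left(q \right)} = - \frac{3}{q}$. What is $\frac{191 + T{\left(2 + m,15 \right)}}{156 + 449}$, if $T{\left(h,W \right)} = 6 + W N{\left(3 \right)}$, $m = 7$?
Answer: $\frac{182}{605} \approx 0.30083$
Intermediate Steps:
$T{\left(h,W \right)} = 6 - W$ ($T{\left(h,W \right)} = 6 + W \left(- \frac{3}{3}\right) = 6 + W \left(\left(-3\right) \frac{1}{3}\right) = 6 + W \left(-1\right) = 6 - W$)
$\frac{191 + T{\left(2 + m,15 \right)}}{156 + 449} = \frac{191 + \left(6 - 15\right)}{156 + 449} = \frac{191 + \left(6 - 15\right)}{605} = \left(191 - 9\right) \frac{1}{605} = 182 \cdot \frac{1}{605} = \frac{182}{605}$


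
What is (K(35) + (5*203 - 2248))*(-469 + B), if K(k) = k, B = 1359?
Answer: -1066220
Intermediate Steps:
(K(35) + (5*203 - 2248))*(-469 + B) = (35 + (5*203 - 2248))*(-469 + 1359) = (35 + (1015 - 2248))*890 = (35 - 1233)*890 = -1198*890 = -1066220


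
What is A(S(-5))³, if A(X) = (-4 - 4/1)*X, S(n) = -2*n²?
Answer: 64000000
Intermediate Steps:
A(X) = -8*X (A(X) = (-4 - 4*1)*X = (-4 - 4)*X = -8*X)
A(S(-5))³ = (-(-16)*(-5)²)³ = (-(-16)*25)³ = (-8*(-50))³ = 400³ = 64000000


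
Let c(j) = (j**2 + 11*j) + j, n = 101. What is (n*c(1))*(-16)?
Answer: -21008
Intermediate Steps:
c(j) = j**2 + 12*j
(n*c(1))*(-16) = (101*(1*(12 + 1)))*(-16) = (101*(1*13))*(-16) = (101*13)*(-16) = 1313*(-16) = -21008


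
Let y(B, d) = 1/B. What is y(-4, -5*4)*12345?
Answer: -12345/4 ≈ -3086.3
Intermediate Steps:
y(-4, -5*4)*12345 = 12345/(-4) = -1/4*12345 = -12345/4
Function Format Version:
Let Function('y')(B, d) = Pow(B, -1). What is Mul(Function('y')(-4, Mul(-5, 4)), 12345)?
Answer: Rational(-12345, 4) ≈ -3086.3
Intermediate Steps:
Mul(Function('y')(-4, Mul(-5, 4)), 12345) = Mul(Pow(-4, -1), 12345) = Mul(Rational(-1, 4), 12345) = Rational(-12345, 4)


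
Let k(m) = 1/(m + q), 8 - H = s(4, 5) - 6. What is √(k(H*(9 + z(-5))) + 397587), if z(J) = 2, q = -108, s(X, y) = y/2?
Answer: √544296677/37 ≈ 630.54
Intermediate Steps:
s(X, y) = y/2 (s(X, y) = y*(½) = y/2)
H = 23/2 (H = 8 - ((½)*5 - 6) = 8 - (5/2 - 6) = 8 - 1*(-7/2) = 8 + 7/2 = 23/2 ≈ 11.500)
k(m) = 1/(-108 + m) (k(m) = 1/(m - 108) = 1/(-108 + m))
√(k(H*(9 + z(-5))) + 397587) = √(1/(-108 + 23*(9 + 2)/2) + 397587) = √(1/(-108 + (23/2)*11) + 397587) = √(1/(-108 + 253/2) + 397587) = √(1/(37/2) + 397587) = √(2/37 + 397587) = √(14710721/37) = √544296677/37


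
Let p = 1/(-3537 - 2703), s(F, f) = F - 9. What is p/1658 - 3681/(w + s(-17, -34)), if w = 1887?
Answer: -38083333381/19253757120 ≈ -1.9780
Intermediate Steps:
s(F, f) = -9 + F
p = -1/6240 (p = 1/(-6240) = -1/6240 ≈ -0.00016026)
p/1658 - 3681/(w + s(-17, -34)) = -1/6240/1658 - 3681/(1887 + (-9 - 17)) = -1/6240*1/1658 - 3681/(1887 - 26) = -1/10345920 - 3681/1861 = -38083333381/19253757120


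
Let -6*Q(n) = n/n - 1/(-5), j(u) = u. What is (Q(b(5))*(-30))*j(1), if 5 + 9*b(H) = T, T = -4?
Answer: 6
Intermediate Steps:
b(H) = -1 (b(H) = -5/9 + (⅑)*(-4) = -5/9 - 4/9 = -1)
Q(n) = -⅕ (Q(n) = -(n/n - 1/(-5))/6 = -(1 - 1*(-⅕))/6 = -(1 + ⅕)/6 = -⅙*6/5 = -⅕)
(Q(b(5))*(-30))*j(1) = -⅕*(-30)*1 = 6*1 = 6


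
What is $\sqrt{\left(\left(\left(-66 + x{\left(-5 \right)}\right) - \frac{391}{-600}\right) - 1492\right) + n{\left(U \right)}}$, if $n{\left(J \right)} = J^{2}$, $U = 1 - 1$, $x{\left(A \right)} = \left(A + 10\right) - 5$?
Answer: $\frac{i \sqrt{5606454}}{60} \approx 39.463 i$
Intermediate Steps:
$x{\left(A \right)} = 5 + A$ ($x{\left(A \right)} = \left(10 + A\right) - 5 = 5 + A$)
$U = 0$ ($U = 1 - 1 = 0$)
$\sqrt{\left(\left(\left(-66 + x{\left(-5 \right)}\right) - \frac{391}{-600}\right) - 1492\right) + n{\left(U \right)}} = \sqrt{\left(\left(\left(-66 + \left(5 - 5\right)\right) - \frac{391}{-600}\right) - 1492\right) + 0^{2}} = \sqrt{\left(\left(\left(-66 + 0\right) - - \frac{391}{600}\right) - 1492\right) + 0} = \sqrt{\left(\left(-66 + \frac{391}{600}\right) - 1492\right) + 0} = \sqrt{\left(- \frac{39209}{600} - 1492\right) + 0} = \sqrt{- \frac{934409}{600} + 0} = \sqrt{- \frac{934409}{600}} = \frac{i \sqrt{5606454}}{60}$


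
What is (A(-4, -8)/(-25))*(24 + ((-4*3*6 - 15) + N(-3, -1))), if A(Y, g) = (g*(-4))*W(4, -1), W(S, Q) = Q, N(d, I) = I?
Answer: -2048/25 ≈ -81.920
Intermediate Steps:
A(Y, g) = 4*g (A(Y, g) = (g*(-4))*(-1) = -4*g*(-1) = 4*g)
(A(-4, -8)/(-25))*(24 + ((-4*3*6 - 15) + N(-3, -1))) = ((4*(-8))/(-25))*(24 + ((-4*3*6 - 15) - 1)) = (-32*(-1/25))*(24 + ((-12*6 - 15) - 1)) = 32*(24 + ((-72 - 15) - 1))/25 = 32*(24 + (-87 - 1))/25 = 32*(24 - 88)/25 = (32/25)*(-64) = -2048/25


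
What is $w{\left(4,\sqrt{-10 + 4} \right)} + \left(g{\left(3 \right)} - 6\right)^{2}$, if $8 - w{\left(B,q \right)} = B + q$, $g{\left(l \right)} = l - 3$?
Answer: $40 - i \sqrt{6} \approx 40.0 - 2.4495 i$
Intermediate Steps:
$g{\left(l \right)} = -3 + l$ ($g{\left(l \right)} = l - 3 = -3 + l$)
$w{\left(B,q \right)} = 8 - B - q$ ($w{\left(B,q \right)} = 8 - \left(B + q\right) = 8 - B - q$)
$w{\left(4,\sqrt{-10 + 4} \right)} + \left(g{\left(3 \right)} - 6\right)^{2} = \left(8 - 4 - \sqrt{-10 + 4}\right) + \left(\left(-3 + 3\right) - 6\right)^{2} = \left(8 - 4 - \sqrt{-6}\right) + \left(0 - 6\right)^{2} = \left(8 - 4 - i \sqrt{6}\right) + \left(-6\right)^{2} = \left(8 - 4 - i \sqrt{6}\right) + 36 = \left(4 - i \sqrt{6}\right) + 36 = 40 - i \sqrt{6}$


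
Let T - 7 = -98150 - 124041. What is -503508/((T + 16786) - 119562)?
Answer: 41959/27080 ≈ 1.5494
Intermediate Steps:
T = -222184 (T = 7 + (-98150 - 124041) = 7 - 222191 = -222184)
-503508/((T + 16786) - 119562) = -503508/((-222184 + 16786) - 119562) = -503508/(-205398 - 119562) = -503508/(-324960) = -503508*(-1/324960) = 41959/27080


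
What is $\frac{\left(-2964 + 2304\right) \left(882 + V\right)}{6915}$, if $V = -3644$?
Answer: $\frac{121528}{461} \approx 263.62$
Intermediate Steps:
$\frac{\left(-2964 + 2304\right) \left(882 + V\right)}{6915} = \frac{\left(-2964 + 2304\right) \left(882 - 3644\right)}{6915} = \left(-660\right) \left(-2762\right) \frac{1}{6915} = 1822920 \cdot \frac{1}{6915} = \frac{121528}{461}$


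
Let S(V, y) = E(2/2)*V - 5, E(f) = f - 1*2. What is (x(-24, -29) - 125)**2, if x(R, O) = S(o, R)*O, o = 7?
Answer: 49729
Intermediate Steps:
E(f) = -2 + f (E(f) = f - 2 = -2 + f)
S(V, y) = -5 - V (S(V, y) = (-2 + 2/2)*V - 5 = (-2 + 2*(1/2))*V - 5 = (-2 + 1)*V - 5 = -V - 5 = -5 - V)
x(R, O) = -12*O (x(R, O) = (-5 - 1*7)*O = (-5 - 7)*O = -12*O)
(x(-24, -29) - 125)**2 = (-12*(-29) - 125)**2 = (348 - 125)**2 = 223**2 = 49729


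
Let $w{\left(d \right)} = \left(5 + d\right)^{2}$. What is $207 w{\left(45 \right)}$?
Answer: $517500$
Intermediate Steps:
$207 w{\left(45 \right)} = 207 \left(5 + 45\right)^{2} = 207 \cdot 50^{2} = 207 \cdot 2500 = 517500$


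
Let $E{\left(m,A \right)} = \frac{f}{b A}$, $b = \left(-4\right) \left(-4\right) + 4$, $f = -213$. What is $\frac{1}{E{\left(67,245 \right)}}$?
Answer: $- \frac{4900}{213} \approx -23.005$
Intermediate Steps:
$b = 20$ ($b = 16 + 4 = 20$)
$E{\left(m,A \right)} = - \frac{213}{20 A}$
$\frac{1}{E{\left(67,245 \right)}} = \frac{1}{\left(- \frac{213}{20}\right) \frac{1}{245}} = \frac{1}{- \frac{213}{4900}} = - \frac{4900}{213}$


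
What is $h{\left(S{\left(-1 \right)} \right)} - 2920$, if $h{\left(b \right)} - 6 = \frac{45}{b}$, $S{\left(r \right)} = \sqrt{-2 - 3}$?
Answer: $-2914 - 9 i \sqrt{5} \approx -2914.0 - 20.125 i$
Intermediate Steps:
$S{\left(r \right)} = i \sqrt{5}$ ($S{\left(r \right)} = \sqrt{-5} = i \sqrt{5}$)
$h{\left(b \right)} = 6 + \frac{45}{b}$
$h{\left(S{\left(-1 \right)} \right)} - 2920 = \left(6 + \frac{45}{i \sqrt{5}}\right) - 2920 = \left(6 + 45 \left(- \frac{i \sqrt{5}}{5}\right)\right) - 2920 = \left(6 - 9 i \sqrt{5}\right) - 2920 = -2914 - 9 i \sqrt{5}$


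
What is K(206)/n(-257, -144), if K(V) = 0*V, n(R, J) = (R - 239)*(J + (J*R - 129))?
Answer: 0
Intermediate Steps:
n(R, J) = (-239 + R)*(-129 + J + J*R) (n(R, J) = (-239 + R)*(J + (-129 + J*R)) = (-239 + R)*(-129 + J + J*R))
K(V) = 0
K(206)/n(-257, -144) = 0/(30831 - 239*(-144) - 129*(-257) - 144*(-257)**2 - 238*(-144)*(-257)) = 0/(30831 + 34416 + 33153 - 144*66049 - 8807904) = 0/(30831 + 34416 + 33153 - 9511056 - 8807904) = 0/(-18220560) = 0*(-1/18220560) = 0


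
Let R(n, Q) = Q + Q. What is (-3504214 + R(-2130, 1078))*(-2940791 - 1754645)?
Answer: 16443689207288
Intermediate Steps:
R(n, Q) = 2*Q
(-3504214 + R(-2130, 1078))*(-2940791 - 1754645) = (-3504214 + 2*1078)*(-2940791 - 1754645) = (-3504214 + 2156)*(-4695436) = -3502058*(-4695436) = 16443689207288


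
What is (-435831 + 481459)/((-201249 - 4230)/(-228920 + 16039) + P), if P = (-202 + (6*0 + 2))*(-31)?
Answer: 9713334268/1320067679 ≈ 7.3582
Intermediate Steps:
P = 6200 (P = (-202 + (0 + 2))*(-31) = (-202 + 2)*(-31) = -200*(-31) = 6200)
(-435831 + 481459)/((-201249 - 4230)/(-228920 + 16039) + P) = (-435831 + 481459)/((-201249 - 4230)/(-228920 + 16039) + 6200) = 45628/(-205479/(-212881) + 6200) = 45628/(-205479*(-1/212881) + 6200) = 45628/(205479/212881 + 6200) = 45628/(1320067679/212881) = 45628*(212881/1320067679) = 9713334268/1320067679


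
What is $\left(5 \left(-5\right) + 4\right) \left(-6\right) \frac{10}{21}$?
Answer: $60$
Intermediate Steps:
$\left(5 \left(-5\right) + 4\right) \left(-6\right) \frac{10}{21} = \left(-25 + 4\right) \left(-6\right) 10 \cdot \frac{1}{21} = \left(-21\right) \left(-6\right) \frac{10}{21} = 126 \cdot \frac{10}{21} = 60$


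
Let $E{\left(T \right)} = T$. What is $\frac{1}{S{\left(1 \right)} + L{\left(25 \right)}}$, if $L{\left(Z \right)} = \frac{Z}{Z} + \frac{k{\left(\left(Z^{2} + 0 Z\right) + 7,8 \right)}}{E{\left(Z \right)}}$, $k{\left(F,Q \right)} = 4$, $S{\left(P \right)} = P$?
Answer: $\frac{25}{54} \approx 0.46296$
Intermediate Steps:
$L{\left(Z \right)} = 1 + \frac{4}{Z}$ ($L{\left(Z \right)} = \frac{Z}{Z} + \frac{4}{Z} = 1 + \frac{4}{Z}$)
$\frac{1}{S{\left(1 \right)} + L{\left(25 \right)}} = \frac{1}{1 + \frac{4 + 25}{25}} = \frac{1}{1 + \frac{1}{25} \cdot 29} = \frac{1}{1 + \frac{29}{25}} = \frac{1}{\frac{54}{25}} = \frac{25}{54}$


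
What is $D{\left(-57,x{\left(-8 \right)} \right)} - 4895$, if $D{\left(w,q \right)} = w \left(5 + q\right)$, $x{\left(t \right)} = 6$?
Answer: $-5522$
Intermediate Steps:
$D{\left(-57,x{\left(-8 \right)} \right)} - 4895 = - 57 \left(5 + 6\right) - 4895 = \left(-57\right) 11 - 4895 = -627 - 4895 = -5522$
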